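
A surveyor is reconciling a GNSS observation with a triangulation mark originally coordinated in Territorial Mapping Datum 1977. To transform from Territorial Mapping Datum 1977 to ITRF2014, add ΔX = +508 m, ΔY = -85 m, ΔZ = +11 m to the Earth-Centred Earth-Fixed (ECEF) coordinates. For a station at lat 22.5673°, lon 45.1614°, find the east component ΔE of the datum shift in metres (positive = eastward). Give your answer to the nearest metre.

The local east axis at (φ, λ) is (−sin λ, cos λ, 0), so ΔE = −sin(45.1614°)·508 + cos(45.1614°)·(-85) = -420.16 m.

ΔE = -420 m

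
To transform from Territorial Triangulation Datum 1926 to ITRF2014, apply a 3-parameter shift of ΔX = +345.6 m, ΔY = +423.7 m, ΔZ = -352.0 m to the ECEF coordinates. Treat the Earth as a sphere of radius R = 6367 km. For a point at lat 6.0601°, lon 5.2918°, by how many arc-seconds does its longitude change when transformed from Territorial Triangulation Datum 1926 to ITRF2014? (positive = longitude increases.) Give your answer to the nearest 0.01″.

sin φ = 0.105572, cos φ = 0.994412, sin λ = 0.092228, cos λ = 0.995738.
East component: ΔE = −sin λ·ΔX + cos λ·ΔY = −(0.092228)(345.6) + (0.995738)(423.7) = 390.02 m.
1° of latitude spans πR/180 = 111125 m; at latitude φ, 1° of longitude spans that × cos φ = 110504.1 m, so Δλ = 390.02 / 110504.1 × 3600 = 12.706″.

Δλ = 12.71″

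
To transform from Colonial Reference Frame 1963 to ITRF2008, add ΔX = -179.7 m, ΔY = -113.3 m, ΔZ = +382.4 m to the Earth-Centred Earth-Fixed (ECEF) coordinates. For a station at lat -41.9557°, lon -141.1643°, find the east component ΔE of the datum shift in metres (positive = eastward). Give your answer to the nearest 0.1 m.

The local east axis at (φ, λ) is (−sin λ, cos λ, 0), so ΔE = −sin(-141.1643°)·(-179.7) + cos(-141.1643°)·(-113.3) = -24.43 m.

ΔE = -24.4 m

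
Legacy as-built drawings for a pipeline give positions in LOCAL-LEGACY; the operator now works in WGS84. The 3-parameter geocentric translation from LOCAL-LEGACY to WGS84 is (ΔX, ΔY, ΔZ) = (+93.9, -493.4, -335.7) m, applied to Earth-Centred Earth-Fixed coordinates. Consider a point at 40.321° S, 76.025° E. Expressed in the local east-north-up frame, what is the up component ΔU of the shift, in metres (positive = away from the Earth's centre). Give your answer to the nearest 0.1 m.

At φ = -40.321°, λ = 76.025°: sin φ = -0.647069, cos φ = 0.762431, sin λ = 0.970401, cos λ = 0.241499.
ΔU = cos φ cos λ·ΔX + cos φ sin λ·ΔY + sin φ·ΔZ = (0.762431)(0.241499)(93.9) + (0.762431)(0.970401)(-493.4) + (-0.647069)(-335.7) = -130.54 m.

ΔU = -130.5 m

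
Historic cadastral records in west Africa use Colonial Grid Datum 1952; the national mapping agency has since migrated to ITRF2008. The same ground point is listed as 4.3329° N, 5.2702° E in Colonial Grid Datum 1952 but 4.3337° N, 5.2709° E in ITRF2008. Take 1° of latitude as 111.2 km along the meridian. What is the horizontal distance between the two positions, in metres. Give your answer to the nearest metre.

118 m

Δφ = 4.3337° − 4.3329° = +0.0008°; Δλ = 5.2709° − 5.2702° = +0.0007°.
ΔN = Δφ × 111200 = 89.0 m; ΔE = Δλ × 111200 × cos(4.3329°) = +0.0007 × 111200 × 0.997142 = 77.6 m.
Distance = √(ΔE² + ΔN²) = √(77.6² + 89.0²) = 118.1 m.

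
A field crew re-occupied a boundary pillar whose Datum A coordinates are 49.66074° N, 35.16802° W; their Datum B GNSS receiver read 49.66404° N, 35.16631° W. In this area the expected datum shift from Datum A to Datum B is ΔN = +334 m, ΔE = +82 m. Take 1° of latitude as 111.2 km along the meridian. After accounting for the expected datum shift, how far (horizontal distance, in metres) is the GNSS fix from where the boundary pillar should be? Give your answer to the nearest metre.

Observed coordinate differences: Δφ = +0.00330°, Δλ = +0.00171°.
Converting to metres (1° lat = 111200 m, cos φ = 0.647312): observed ΔN = 367.0 m, observed ΔE = 123.1 m.
Subtracting the expected shift leaves a residual of 367.0 − (334) = 33.0 m north and 123.1 − (82) = 41.1 m east.
Residual distance = √(33.0² + 41.1²) = 52.7 m.

53 m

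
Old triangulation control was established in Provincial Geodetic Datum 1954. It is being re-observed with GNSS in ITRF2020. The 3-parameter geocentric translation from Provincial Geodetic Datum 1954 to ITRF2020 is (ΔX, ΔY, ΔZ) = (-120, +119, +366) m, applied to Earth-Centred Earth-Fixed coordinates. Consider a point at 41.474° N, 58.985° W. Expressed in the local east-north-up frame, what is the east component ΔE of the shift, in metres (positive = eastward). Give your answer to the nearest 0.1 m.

The local east axis at (φ, λ) is (−sin λ, cos λ, 0), so ΔE = −sin(-58.985°)·(-120) + cos(-58.985°)·119 = -41.53 m.

ΔE = -41.5 m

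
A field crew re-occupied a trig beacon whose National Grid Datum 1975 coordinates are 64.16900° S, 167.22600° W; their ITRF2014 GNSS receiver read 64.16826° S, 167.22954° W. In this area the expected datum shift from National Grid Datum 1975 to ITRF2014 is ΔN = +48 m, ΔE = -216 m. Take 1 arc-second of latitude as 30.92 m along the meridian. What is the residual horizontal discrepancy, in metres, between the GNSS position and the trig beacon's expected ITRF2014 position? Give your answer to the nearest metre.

56 m

Observed coordinate differences: Δφ = +0.00074°, Δλ = -0.00354°.
Converting to metres (1° lat = 111312 m, cos φ = 0.435718): observed ΔN = 82.4 m, observed ΔE = -171.7 m.
Subtracting the expected shift leaves a residual of 82.4 − (48) = 34.4 m north and -171.7 − (-216) = 44.3 m east.
Residual distance = √(34.4² + 44.3²) = 56.1 m.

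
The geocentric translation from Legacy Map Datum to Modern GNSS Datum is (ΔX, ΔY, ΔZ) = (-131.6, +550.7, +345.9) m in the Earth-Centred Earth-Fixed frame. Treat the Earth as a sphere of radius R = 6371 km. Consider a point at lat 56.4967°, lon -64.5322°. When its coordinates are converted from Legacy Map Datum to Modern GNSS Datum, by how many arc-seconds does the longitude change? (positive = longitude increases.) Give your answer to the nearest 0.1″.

Δλ = 6.9″

sin φ = 0.833854, cos φ = 0.551985, sin λ = -0.902827, cos λ = 0.430004.
East component: ΔE = −sin λ·ΔX + cos λ·ΔY = −(-0.902827)(-131.6) + (0.430004)(550.7) = 117.99 m.
1° of latitude spans πR/180 = 111195 m; at latitude φ, 1° of longitude spans that × cos φ = 61377.9 m, so Δλ = 117.99 / 61377.9 × 3600 = 6.921″.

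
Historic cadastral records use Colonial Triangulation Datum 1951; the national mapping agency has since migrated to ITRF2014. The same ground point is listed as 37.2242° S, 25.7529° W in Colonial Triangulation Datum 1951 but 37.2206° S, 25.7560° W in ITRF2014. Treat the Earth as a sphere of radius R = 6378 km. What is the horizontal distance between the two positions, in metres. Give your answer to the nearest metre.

486 m

Δφ = -37.2206° − -37.2242° = +0.0036°; Δλ = -25.7560° − -25.7529° = -0.0031°.
1° along a meridian = πR/180 = 111317 m.
ΔN = Δφ × 111317 = 400.7 m; ΔE = Δλ × 111317 × cos(-37.2242°) = -0.0031 × 111317 × 0.796274 = -274.8 m.
Distance = √(ΔE² + ΔN²) = √((-274.8)² + 400.7²) = 485.9 m.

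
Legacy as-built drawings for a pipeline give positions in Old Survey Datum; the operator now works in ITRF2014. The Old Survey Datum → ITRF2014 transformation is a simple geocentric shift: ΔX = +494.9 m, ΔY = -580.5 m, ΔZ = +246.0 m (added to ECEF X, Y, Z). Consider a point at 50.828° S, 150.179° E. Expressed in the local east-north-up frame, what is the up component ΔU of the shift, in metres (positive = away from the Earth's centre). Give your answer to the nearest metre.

ΔU = -644 m

The local up (radial) axis is (cos φ cos λ, cos φ sin λ, sin φ), giving ΔU = -271.210 − 182.344 − 190.712 = -644.27 m.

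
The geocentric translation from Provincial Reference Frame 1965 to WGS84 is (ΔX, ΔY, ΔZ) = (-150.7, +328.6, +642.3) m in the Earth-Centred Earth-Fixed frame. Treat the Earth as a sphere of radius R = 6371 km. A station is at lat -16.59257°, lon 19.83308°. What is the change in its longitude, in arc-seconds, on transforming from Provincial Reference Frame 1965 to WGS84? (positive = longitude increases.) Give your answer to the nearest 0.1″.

Δλ = 12.2″

sin φ = -0.285564, cos φ = 0.958360, sin λ = 0.339281, cos λ = 0.940685.
East component: ΔE = −sin λ·ΔX + cos λ·ΔY = −(0.339281)(-150.7) + (0.940685)(328.6) = 360.24 m.
1° of latitude spans πR/180 = 111195 m; at latitude φ, 1° of longitude spans that × cos φ = 106564.7 m, so Δλ = 360.24 / 106564.7 × 3600 = 12.170″.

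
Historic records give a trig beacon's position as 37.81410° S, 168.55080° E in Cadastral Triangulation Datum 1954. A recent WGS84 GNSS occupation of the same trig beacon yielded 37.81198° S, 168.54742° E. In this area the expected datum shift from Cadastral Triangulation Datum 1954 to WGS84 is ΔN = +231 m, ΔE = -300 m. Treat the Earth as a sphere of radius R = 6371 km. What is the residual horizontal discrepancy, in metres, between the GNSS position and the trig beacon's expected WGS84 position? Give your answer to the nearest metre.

6 m

Observed coordinate differences: Δφ = +0.00212°, Δλ = -0.00338°.
Converting to metres (1° lat = 111195 m, cos φ = 0.790004): observed ΔN = 235.7 m, observed ΔE = -296.9 m.
Subtracting the expected shift leaves a residual of 235.7 − (231) = 4.7 m north and -296.9 − (-300) = 3.1 m east.
Residual distance = √(4.7² + 3.1²) = 5.7 m.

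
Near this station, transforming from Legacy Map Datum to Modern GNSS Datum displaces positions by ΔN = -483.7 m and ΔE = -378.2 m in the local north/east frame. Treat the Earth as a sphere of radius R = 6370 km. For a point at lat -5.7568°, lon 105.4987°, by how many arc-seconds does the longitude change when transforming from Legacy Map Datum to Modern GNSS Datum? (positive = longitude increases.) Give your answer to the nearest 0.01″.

At latitude -5.7568°, cos φ = 0.994957.
One radian of longitude at latitude φ spans R cos φ, so Δλ = ΔE / (R cos φ) = -378.2 / (6370000 × 0.994957) = -5.9673e-05 rad = -12.308″.

Δλ = -12.31″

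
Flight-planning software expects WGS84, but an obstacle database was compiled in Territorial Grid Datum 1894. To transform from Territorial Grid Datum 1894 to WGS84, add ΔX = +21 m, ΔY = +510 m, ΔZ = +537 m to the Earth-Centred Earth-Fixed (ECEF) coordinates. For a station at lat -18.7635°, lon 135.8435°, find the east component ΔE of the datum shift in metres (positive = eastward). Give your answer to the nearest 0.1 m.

At φ = -18.7635°, λ = 135.8435°: sin φ = -0.321663, cos φ = 0.946854, sin λ = 0.696621, cos λ = -0.717440.
ΔE = −sin λ·ΔX + cos λ·ΔY = −(0.696621)·(21) + (-0.717440)·(510) = -380.52 m.

ΔE = -380.5 m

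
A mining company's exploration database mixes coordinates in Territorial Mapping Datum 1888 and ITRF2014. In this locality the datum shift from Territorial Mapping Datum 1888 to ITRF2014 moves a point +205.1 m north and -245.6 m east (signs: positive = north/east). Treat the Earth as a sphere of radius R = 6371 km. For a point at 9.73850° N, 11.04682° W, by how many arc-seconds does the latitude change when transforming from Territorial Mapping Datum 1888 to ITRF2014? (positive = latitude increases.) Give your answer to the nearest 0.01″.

Δφ = 6.64″

On a sphere of radius R, 1 rad of latitude = R, so Δφ = ΔN / R = 205.1 / 6371000 = 3.2193e-05 rad = 6.640″.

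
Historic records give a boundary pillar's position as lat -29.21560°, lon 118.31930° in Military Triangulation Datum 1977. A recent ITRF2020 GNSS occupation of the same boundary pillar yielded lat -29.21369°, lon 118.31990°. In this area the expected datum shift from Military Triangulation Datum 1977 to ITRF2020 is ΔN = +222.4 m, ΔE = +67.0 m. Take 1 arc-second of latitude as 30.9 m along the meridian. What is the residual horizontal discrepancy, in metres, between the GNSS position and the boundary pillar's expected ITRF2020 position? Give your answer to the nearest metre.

Observed coordinate differences: Δφ = +0.00191°, Δλ = +0.00060°.
Converting to metres (1° lat = 111240 m, cos φ = 0.872789): observed ΔN = 212.5 m, observed ΔE = 58.3 m.
Subtracting the expected shift leaves a residual of 212.5 − (222.4) = -9.9 m north and 58.3 − (67.0) = -8.7 m east.
Residual distance = √((-9.9)² + (-8.7)²) = 13.2 m.

13 m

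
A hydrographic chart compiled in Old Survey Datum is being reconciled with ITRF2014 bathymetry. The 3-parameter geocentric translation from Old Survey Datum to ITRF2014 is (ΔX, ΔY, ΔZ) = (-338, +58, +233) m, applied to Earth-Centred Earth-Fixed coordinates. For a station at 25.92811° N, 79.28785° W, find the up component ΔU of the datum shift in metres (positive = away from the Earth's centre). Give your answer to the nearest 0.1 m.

ΔU = -5.9 m

The local up (radial) axis is (cos φ cos λ, cos φ sin λ, sin φ), giving ΔU = -56.502 − 51.253 + 101.878 = -5.88 m.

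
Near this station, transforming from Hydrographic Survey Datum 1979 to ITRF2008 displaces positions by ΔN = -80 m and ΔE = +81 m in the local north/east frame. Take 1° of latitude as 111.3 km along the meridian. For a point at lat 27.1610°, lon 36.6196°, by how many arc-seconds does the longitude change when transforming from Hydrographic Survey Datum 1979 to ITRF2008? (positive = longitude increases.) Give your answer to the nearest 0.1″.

Δλ = 2.9″

At latitude 27.1610°, cos φ = 0.889727.
1° of longitude at this latitude = 111.3 × cos φ = 99.03 km, so Δλ = 81.0 / 99026.6 = 0.0008180° = 2.945″.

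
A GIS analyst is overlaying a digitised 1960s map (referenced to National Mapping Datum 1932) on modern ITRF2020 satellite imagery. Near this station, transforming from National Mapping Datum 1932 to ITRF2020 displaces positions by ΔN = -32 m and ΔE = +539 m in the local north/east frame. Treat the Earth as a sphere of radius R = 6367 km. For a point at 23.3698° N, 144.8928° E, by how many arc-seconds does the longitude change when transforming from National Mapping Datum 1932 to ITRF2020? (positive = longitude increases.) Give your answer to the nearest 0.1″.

Δλ = 19.0″

At latitude 23.3698°, cos φ = 0.917964.
One radian of longitude at latitude φ spans R cos φ, so Δλ = ΔE / (R cos φ) = 539.0 / (6367000 × 0.917964) = 9.2221e-05 rad = 19.022″.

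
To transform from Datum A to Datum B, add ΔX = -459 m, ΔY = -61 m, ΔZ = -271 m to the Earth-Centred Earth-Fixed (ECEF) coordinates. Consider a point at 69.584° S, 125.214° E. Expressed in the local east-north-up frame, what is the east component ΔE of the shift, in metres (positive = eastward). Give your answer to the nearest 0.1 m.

ΔE = 410.2 m

At φ = -69.584°, λ = 125.214°: sin φ = -0.937185, cos φ = 0.348834, sin λ = 0.817004, cos λ = -0.576632.
ΔE = −sin λ·ΔX + cos λ·ΔY = −(0.817004)·(-459) + (-0.576632)·(-61) = 410.18 m.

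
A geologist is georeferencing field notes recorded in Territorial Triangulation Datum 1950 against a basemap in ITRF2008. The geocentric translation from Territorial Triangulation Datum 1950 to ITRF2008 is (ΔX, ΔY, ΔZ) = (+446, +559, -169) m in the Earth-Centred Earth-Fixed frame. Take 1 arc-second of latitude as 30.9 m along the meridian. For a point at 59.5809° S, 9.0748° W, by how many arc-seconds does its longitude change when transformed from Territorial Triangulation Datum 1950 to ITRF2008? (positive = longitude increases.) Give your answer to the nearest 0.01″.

Δλ = 39.78″

sin φ = -0.862345, cos φ = 0.506321, sin λ = -0.157724, cos λ = 0.987483.
East component: ΔE = −sin λ·ΔX + cos λ·ΔY = −(-0.157724)(446) + (0.987483)(559) = 622.35 m.
1° of latitude spans 3600 × 30.90 = 111240 m; at latitude φ, 1° of longitude spans that × cos φ = 56323.2 m, so Δλ = 622.35 / 56323.2 × 3600 = 39.779″.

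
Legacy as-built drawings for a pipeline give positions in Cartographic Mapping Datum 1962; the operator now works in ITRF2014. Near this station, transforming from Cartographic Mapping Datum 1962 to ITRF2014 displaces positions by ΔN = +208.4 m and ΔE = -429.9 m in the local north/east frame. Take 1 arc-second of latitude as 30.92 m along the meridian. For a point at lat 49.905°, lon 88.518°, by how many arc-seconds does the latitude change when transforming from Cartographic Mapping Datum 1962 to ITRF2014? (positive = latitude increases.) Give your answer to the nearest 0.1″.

1″ of latitude = 30.92 m, so Δφ = 208.4 / 30.92 = 6.740″.

Δφ = 6.7″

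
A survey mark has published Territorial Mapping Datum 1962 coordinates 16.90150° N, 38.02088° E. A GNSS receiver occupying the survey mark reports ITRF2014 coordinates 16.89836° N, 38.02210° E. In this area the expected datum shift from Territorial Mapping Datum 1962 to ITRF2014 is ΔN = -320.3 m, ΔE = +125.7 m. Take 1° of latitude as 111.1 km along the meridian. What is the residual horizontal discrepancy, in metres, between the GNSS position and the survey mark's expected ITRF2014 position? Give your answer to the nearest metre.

Observed coordinate differences: Δφ = -0.00314°, Δλ = +0.00122°.
Converting to metres (1° lat = 111100 m, cos φ = 0.956806): observed ΔN = -348.9 m, observed ΔE = 129.7 m.
Subtracting the expected shift leaves a residual of -348.9 − (-320.3) = -28.6 m north and 129.7 − (125.7) = 4.0 m east.
Residual distance = √((-28.6)² + 4.0²) = 28.8 m.

29 m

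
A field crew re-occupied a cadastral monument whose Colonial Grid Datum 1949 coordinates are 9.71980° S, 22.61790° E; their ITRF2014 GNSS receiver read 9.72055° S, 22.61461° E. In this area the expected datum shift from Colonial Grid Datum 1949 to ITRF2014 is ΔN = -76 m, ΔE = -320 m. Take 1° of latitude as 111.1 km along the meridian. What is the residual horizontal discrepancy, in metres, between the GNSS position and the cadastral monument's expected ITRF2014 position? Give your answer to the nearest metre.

Observed coordinate differences: Δφ = -0.00075°, Δλ = -0.00329°.
Converting to metres (1° lat = 111100 m, cos φ = 0.985645): observed ΔN = -83.3 m, observed ΔE = -360.3 m.
Subtracting the expected shift leaves a residual of -83.3 − (-76) = -7.3 m north and -360.3 − (-320) = -40.3 m east.
Residual distance = √((-7.3)² + (-40.3)²) = 40.9 m.

41 m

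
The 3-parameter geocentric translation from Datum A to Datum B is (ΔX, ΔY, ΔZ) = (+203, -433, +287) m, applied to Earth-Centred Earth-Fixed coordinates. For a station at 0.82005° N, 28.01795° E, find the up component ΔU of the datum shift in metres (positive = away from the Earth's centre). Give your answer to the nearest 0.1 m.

At φ = 0.82005°, λ = 28.01795°: sin φ = 0.014312, cos φ = 0.999898, sin λ = 0.469748, cos λ = 0.882800.
ΔU = cos φ cos λ·ΔX + cos φ sin λ·ΔY + sin φ·ΔZ = (0.999898)(0.882800)(203) + (0.999898)(0.469748)(-433) + (0.014312)(287) = -20.08 m.

ΔU = -20.1 m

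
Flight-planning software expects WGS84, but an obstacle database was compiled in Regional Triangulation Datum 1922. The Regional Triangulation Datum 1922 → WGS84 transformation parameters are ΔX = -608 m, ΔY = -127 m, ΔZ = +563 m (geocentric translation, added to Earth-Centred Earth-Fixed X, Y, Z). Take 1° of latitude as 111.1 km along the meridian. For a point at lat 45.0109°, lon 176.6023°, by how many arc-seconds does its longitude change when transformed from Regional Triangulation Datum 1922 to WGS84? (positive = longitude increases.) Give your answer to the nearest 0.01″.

sin φ = 0.707241, cos φ = 0.706972, sin λ = 0.059266, cos λ = -0.998242.
East component: ΔE = −sin λ·ΔX + cos λ·ΔY = −(0.059266)(-608) + (-0.998242)(-127) = 162.81 m.
1° of latitude spans 111100 m; at latitude φ, 1° of longitude spans that × cos φ = 78544.6 m, so Δλ = 162.81 / 78544.6 × 3600 = 7.462″.

Δλ = 7.46″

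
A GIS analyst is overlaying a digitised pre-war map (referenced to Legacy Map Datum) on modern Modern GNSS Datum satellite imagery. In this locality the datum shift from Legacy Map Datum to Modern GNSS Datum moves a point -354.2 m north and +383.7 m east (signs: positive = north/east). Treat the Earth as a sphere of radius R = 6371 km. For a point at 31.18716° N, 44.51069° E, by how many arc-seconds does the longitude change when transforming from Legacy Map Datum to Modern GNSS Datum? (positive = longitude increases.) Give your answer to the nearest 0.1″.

At latitude 31.18716°, cos φ = 0.855480.
One radian of longitude at latitude φ spans R cos φ, so Δλ = ΔE / (R cos φ) = 383.7 / (6371000 × 0.855480) = 7.0400e-05 rad = 14.521″.

Δλ = 14.5″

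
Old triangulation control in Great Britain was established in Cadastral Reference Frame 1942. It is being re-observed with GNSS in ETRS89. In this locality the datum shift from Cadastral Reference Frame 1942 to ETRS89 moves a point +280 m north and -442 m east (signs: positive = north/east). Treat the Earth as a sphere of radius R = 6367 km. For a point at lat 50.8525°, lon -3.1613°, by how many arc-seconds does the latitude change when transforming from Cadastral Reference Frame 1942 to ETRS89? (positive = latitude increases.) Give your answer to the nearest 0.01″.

On a sphere of radius R, 1 rad of latitude = R, so Δφ = ΔN / R = 280.0 / 6367000 = 4.3977e-05 rad = 9.071″.

Δφ = 9.07″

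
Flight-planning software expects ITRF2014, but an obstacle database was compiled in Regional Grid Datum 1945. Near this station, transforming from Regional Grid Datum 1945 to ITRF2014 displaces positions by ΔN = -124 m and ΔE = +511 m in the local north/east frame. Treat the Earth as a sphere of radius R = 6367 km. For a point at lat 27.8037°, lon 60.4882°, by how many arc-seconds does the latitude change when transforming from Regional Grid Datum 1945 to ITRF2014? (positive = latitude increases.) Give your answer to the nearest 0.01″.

On a sphere of radius R, 1 rad of latitude = R, so Δφ = ΔN / R = -124.0 / 6367000 = -1.9475e-05 rad = -4.017″.

Δφ = -4.02″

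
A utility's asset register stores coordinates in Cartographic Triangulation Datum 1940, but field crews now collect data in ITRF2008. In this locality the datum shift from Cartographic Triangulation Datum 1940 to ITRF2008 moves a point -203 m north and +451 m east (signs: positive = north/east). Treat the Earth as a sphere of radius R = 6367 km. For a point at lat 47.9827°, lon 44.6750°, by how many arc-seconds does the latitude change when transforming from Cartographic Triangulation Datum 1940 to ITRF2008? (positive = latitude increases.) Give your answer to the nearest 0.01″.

On a sphere of radius R, 1 rad of latitude = R, so Δφ = ΔN / R = -203.0 / 6367000 = -3.1883e-05 rad = -6.576″.

Δφ = -6.58″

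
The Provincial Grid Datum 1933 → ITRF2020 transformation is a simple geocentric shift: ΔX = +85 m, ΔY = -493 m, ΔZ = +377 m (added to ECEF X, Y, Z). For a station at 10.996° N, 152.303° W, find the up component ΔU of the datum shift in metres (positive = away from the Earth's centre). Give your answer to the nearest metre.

At φ = 10.996°, λ = -152.303°: sin φ = 0.190740, cos φ = 0.981641, sin λ = -0.464796, cos λ = -0.885418.
ΔU = cos φ cos λ·ΔX + cos φ sin λ·ΔY + sin φ·ΔZ = (0.981641)(-0.885418)(85) + (0.981641)(-0.464796)(-493) + (0.190740)(377) = 222.97 m.

ΔU = 223 m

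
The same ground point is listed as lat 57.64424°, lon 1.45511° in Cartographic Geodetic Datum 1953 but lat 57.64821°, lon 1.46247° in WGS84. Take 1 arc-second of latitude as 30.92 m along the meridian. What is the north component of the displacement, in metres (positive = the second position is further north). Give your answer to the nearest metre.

ΔN = 442 m

Δφ = 57.64821° − 57.64424° = +0.00397°; Δλ = 1.46247° − 1.45511° = +0.00736°.
1° of latitude = 3600 × 30.92 = 111312 m.
ΔN = Δφ × 111312 = 441.9 m; ΔE = Δλ × 111312 × cos(57.64424°) = +0.00736 × 111312 × 0.535175 = 438.4 m.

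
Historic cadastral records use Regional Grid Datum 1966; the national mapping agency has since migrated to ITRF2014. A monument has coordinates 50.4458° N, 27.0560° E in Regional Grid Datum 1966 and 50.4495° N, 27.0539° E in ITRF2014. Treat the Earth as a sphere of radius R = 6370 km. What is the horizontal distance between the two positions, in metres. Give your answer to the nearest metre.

437 m

Δφ = 50.4495° − 50.4458° = +0.0037°; Δλ = 27.0539° − 27.0560° = -0.0021°.
1° along a meridian = πR/180 = 111177 m.
ΔN = Δφ × 111177 = 411.4 m; ΔE = Δλ × 111177 × cos(50.4458°) = -0.0021 × 111177 × 0.636808 = -148.7 m.
Distance = √(ΔE² + ΔN²) = √((-148.7)² + 411.4²) = 437.4 m.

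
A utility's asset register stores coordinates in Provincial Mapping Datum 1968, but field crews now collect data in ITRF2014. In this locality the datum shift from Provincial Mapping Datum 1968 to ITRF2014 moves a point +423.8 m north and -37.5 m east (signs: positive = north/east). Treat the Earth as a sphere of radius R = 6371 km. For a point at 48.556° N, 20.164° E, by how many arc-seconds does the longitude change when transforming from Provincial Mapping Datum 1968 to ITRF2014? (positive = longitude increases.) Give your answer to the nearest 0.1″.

At latitude 48.556°, cos φ = 0.661888.
One radian of longitude at latitude φ spans R cos φ, so Δλ = ΔE / (R cos φ) = -37.5 / (6371000 × 0.661888) = -8.8928e-06 rad = -1.834″.

Δλ = -1.8″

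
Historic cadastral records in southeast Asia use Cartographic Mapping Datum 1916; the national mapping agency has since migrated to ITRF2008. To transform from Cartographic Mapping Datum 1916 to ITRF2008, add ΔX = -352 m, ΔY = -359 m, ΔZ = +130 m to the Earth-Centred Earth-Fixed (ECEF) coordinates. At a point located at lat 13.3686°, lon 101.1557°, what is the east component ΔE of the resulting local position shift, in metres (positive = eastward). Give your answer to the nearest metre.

ΔE = 415 m

At φ = 13.3686°, λ = 101.1557°: sin φ = 0.231215, cos φ = 0.972903, sin λ = 0.981105, cos λ = -0.193476.
ΔE = −sin λ·ΔX + cos λ·ΔY = −(0.981105)·(-352) + (-0.193476)·(-359) = 414.81 m.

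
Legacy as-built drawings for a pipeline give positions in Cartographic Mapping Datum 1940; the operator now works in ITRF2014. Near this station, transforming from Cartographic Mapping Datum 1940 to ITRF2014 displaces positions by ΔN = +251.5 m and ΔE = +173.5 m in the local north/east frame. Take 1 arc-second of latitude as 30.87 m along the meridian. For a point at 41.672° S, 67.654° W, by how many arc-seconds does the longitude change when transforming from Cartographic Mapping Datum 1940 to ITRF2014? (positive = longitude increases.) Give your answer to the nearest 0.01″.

At latitude -41.672°, cos φ = 0.746963.
1″ of longitude at this latitude = 30.87 × cos φ = 23.0588 m, so Δλ = 173.5 / 23.0588 = 7.524″.

Δλ = 7.52″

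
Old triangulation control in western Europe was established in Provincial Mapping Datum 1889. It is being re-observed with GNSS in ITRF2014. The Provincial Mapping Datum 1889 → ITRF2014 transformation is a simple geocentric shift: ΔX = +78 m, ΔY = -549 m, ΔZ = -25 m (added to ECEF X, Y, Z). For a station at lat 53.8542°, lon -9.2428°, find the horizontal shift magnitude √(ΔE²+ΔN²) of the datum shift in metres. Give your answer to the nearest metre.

550 m

At φ = 53.8542°, λ = -9.2428°: sin φ = 0.807519, cos φ = 0.589842, sin λ = -0.160619, cos λ = 0.987017.
ΔE = −sin λ·ΔX + cos λ·ΔY = −(-0.160619)·(78) + (0.987017)·(-549) = -529.34 m.
ΔN = −sin φ cos λ·ΔX − sin φ sin λ·ΔY + cos φ·ΔZ = −(0.807519)(0.987017)(78) − (0.807519)(-0.160619)(-549) + (0.589842)(-25) = -148.12 m.
Horizontal magnitude = √(ΔE² + ΔN²) = √((-529.34)² + (-148.12)²) = 549.68 m.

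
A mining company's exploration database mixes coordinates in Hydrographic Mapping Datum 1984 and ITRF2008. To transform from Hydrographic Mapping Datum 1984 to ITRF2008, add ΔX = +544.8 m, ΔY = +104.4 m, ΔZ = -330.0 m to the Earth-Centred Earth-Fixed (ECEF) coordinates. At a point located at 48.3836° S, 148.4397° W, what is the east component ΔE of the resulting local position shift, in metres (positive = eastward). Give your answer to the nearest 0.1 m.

ΔE = 196.2 m

At φ = -48.3836°, λ = -148.4397°: sin φ = -0.747608, cos φ = 0.664140, sin λ = -0.523396, cos λ = -0.852090.
ΔE = −sin λ·ΔX + cos λ·ΔY = −(-0.523396)·(544.8) + (-0.852090)·(104.4) = 196.19 m.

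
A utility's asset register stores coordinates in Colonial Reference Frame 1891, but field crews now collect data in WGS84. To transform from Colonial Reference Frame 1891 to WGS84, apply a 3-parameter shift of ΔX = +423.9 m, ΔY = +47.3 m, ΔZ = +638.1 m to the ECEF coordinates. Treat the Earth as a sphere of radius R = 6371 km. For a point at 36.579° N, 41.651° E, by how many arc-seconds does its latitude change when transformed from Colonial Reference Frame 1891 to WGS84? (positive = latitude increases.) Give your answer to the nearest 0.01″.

Δφ = 9.87″

sin φ = 0.595931, cos φ = 0.803036, sin λ = 0.664592, cos λ = 0.747207.
North component: ΔN = −sin φ cos λ·ΔX − sin φ sin λ·ΔY + cos φ·ΔZ = −(0.595931)(0.747207)(423.9) − (0.595931)(0.664592)(47.3) + (0.803036)(638.1) = 304.93 m.
1° of latitude spans πR/180 = 111195 m, so Δφ = 304.93 / 111195 × 3600 = 9.872″.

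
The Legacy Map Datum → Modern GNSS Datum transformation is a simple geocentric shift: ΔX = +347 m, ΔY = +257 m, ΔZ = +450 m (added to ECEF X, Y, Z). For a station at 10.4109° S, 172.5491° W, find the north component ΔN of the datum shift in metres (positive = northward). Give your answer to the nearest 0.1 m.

ΔN = 374.4 m

At φ = -10.4109°, λ = -172.5491°: sin φ = -0.180706, cos φ = 0.983537, sin λ = -0.129677, cos λ = -0.991556.
ΔN = −sin φ cos λ·ΔX − sin φ sin λ·ΔY + cos φ·ΔZ = −(-0.180706)(-0.991556)(347) − (-0.180706)(-0.129677)(257) + (0.983537)(450) = 374.39 m.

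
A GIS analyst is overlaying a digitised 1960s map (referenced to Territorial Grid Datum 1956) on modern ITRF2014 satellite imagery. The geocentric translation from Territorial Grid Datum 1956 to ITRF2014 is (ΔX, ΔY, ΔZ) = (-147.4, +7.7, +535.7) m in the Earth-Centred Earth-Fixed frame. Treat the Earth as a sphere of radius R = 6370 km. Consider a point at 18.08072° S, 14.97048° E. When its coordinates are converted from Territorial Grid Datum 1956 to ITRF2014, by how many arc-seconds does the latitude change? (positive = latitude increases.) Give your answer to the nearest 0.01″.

sin φ = -0.310357, cos φ = 0.950620, sin λ = 0.258321, cos λ = 0.966059.
North component: ΔN = −sin φ cos λ·ΔX − sin φ sin λ·ΔY + cos φ·ΔZ = −(-0.310357)(0.966059)(-147.4) − (-0.310357)(0.258321)(7.7) + (0.950620)(535.7) = 465.67 m.
1° of latitude spans πR/180 = 111177 m, so Δφ = 465.67 / 111177 × 3600 = 15.079″.

Δφ = 15.08″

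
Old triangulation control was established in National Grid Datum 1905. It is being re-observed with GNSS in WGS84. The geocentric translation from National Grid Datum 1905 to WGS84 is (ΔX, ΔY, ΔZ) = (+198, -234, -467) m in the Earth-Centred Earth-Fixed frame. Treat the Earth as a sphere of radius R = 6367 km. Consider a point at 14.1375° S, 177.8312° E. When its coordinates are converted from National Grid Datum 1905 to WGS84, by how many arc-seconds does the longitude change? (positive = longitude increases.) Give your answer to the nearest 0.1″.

Δλ = 7.6″

sin φ = -0.244250, cos φ = 0.969712, sin λ = 0.037844, cos λ = -0.999284.
East component: ΔE = −sin λ·ΔX + cos λ·ΔY = −(0.037844)(198) + (-0.999284)(-234) = 226.34 m.
1° of latitude spans πR/180 = 111125 m; at latitude φ, 1° of longitude spans that × cos φ = 107759.4 m, so Δλ = 226.34 / 107759.4 × 3600 = 7.561″.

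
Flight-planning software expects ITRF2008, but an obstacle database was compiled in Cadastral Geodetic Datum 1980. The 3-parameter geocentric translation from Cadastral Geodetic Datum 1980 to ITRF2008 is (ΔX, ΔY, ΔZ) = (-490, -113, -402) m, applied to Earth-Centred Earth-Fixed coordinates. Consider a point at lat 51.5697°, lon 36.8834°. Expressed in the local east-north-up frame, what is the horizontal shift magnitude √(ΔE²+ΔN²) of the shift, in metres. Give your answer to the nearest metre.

232 m

The local east axis at (φ, λ) is (−sin λ, cos λ, 0), so ΔE = −sin(36.8834°)·(-490) + cos(36.8834°)·(-113) = 203.71 m.
The local north axis is (−sin φ cos λ, −sin φ sin λ, cos φ), giving ΔN = 307.025 + 53.129 − 249.868 = 110.29 m.
Horizontal magnitude = √(ΔE² + ΔN²) = √(203.71² + 110.29²) = 231.65 m.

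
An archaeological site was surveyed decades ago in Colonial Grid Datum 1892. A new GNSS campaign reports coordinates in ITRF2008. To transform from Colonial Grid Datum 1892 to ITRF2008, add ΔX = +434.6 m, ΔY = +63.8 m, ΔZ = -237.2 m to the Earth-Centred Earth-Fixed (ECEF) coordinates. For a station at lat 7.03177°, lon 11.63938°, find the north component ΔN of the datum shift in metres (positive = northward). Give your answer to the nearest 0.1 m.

ΔN = -289.1 m

The local north axis is (−sin φ cos λ, −sin φ sin λ, cos φ), giving ΔN = -52.110 − 1.576 − 235.416 = -289.10 m.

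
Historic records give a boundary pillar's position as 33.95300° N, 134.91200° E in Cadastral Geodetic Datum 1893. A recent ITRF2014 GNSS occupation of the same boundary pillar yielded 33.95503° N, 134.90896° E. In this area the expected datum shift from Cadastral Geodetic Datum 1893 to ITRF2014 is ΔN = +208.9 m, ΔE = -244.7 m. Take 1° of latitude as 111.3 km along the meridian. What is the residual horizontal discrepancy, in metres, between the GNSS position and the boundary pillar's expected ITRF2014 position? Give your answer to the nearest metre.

Observed coordinate differences: Δφ = +0.00203°, Δλ = -0.00304°.
Converting to metres (1° lat = 111300 m, cos φ = 0.829496): observed ΔN = 225.9 m, observed ΔE = -280.7 m.
Subtracting the expected shift leaves a residual of 225.9 − (208.9) = 17.0 m north and -280.7 − (-244.7) = -36.0 m east.
Residual distance = √(17.0² + (-36.0)²) = 39.8 m.

40 m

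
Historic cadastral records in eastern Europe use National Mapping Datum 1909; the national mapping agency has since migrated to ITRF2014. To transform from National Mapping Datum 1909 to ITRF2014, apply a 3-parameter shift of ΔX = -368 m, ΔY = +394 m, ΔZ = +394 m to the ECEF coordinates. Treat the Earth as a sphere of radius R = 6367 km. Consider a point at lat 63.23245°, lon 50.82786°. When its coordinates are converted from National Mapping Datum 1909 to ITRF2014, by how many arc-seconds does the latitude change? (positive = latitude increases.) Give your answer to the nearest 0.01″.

sin φ = 0.892841, cos φ = 0.450372, sin λ = 0.775252, cos λ = 0.631652.
North component: ΔN = −sin φ cos λ·ΔX − sin φ sin λ·ΔY + cos φ·ΔZ = −(0.892841)(0.631652)(-368) − (0.892841)(0.775252)(394) + (0.450372)(394) = 112.27 m.
1° of latitude spans πR/180 = 111125 m, so Δφ = 112.27 / 111125 × 3600 = 3.637″.

Δφ = 3.64″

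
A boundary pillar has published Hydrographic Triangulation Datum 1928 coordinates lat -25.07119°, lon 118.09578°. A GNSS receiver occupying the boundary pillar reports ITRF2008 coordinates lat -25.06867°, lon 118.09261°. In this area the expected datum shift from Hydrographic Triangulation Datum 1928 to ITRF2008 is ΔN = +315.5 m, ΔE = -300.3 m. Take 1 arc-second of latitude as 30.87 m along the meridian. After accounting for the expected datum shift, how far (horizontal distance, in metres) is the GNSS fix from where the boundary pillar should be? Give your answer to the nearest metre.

Observed coordinate differences: Δφ = +0.00252°, Δλ = -0.00317°.
Converting to metres (1° lat = 111132 m, cos φ = 0.905782): observed ΔN = 280.1 m, observed ΔE = -319.1 m.
Subtracting the expected shift leaves a residual of 280.1 − (315.5) = -35.4 m north and -319.1 − (-300.3) = -18.8 m east.
Residual distance = √((-35.4)² + (-18.8)²) = 40.1 m.

40 m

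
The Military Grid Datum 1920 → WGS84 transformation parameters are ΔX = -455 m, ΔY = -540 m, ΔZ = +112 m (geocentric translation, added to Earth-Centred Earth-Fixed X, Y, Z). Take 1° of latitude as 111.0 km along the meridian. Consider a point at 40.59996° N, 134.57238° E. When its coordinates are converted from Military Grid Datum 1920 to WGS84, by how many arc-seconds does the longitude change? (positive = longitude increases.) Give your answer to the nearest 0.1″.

Δλ = 30.0″

sin φ = 0.650774, cos φ = 0.759272, sin λ = 0.712364, cos λ = -0.701810.
East component: ΔE = −sin λ·ΔX + cos λ·ΔY = −(0.712364)(-455) + (-0.701810)(-540) = 703.10 m.
1° of latitude spans 111000 m; at latitude φ, 1° of longitude spans that × cos φ = 84279.2 m, so Δλ = 703.10 / 84279.2 × 3600 = 30.033″.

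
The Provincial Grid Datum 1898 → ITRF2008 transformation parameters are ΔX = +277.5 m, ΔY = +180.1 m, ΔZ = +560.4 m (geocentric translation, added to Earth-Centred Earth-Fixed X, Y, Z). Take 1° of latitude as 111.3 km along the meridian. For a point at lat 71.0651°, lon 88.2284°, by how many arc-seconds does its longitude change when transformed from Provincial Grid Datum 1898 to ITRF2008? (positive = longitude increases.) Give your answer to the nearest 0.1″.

sin φ = 0.945888, cos φ = 0.324494, sin λ = 0.999522, cos λ = 0.030915.
East component: ΔE = −sin λ·ΔX + cos λ·ΔY = −(0.999522)(277.5) + (0.030915)(180.1) = -271.80 m.
1° of latitude spans 111300 m; at latitude φ, 1° of longitude spans that × cos φ = 36116.1 m, so Δλ = -271.80 / 36116.1 × 3600 = -27.093″.

Δλ = -27.1″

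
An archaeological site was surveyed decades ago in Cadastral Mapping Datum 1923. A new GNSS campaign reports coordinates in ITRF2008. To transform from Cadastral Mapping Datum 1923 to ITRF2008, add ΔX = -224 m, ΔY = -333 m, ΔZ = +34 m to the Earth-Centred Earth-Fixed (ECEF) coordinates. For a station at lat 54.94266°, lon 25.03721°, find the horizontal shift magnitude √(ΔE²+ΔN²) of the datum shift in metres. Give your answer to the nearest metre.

365 m

At φ = 54.94266°, λ = 25.03721°: sin φ = 0.818578, cos φ = 0.574396, sin λ = 0.423207, cos λ = 0.906033.
ΔE = −sin λ·ΔX + cos λ·ΔY = −(0.423207)·(-224) + (0.906033)·(-333) = -206.91 m.
ΔN = −sin φ cos λ·ΔX − sin φ sin λ·ΔY + cos φ·ΔZ = −(0.818578)(0.906033)(-224) − (0.818578)(0.423207)(-333) + (0.574396)(34) = 301.02 m.
Horizontal magnitude = √(ΔE² + ΔN²) = √((-206.91)² + 301.02²) = 365.28 m.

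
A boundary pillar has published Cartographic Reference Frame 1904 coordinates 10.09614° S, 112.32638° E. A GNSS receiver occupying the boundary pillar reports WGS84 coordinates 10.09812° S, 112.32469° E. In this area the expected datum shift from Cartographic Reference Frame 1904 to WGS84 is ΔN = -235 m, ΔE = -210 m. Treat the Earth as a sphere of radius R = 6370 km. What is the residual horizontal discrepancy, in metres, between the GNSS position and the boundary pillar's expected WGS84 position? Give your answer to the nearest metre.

29 m

Observed coordinate differences: Δφ = -0.00198°, Δλ = -0.00169°.
Converting to metres (1° lat = 111177 m, cos φ = 0.984515): observed ΔN = -220.1 m, observed ΔE = -185.0 m.
Subtracting the expected shift leaves a residual of -220.1 − (-235) = 14.9 m north and -185.0 − (-210) = 25.0 m east.
Residual distance = √(14.9² + 25.0²) = 29.1 m.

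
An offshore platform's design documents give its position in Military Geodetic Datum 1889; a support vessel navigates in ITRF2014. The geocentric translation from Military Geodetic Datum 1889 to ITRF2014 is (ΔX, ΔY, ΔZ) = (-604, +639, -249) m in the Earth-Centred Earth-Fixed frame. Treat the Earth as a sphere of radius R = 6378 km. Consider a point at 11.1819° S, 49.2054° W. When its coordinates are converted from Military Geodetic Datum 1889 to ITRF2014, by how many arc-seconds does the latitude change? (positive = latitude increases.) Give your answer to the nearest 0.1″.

Δφ = -13.4″

sin φ = -0.193924, cos φ = 0.981016, sin λ = -0.757057, cos λ = 0.653349.
North component: ΔN = −sin φ cos λ·ΔX − sin φ sin λ·ΔY + cos φ·ΔZ = −(-0.193924)(0.653349)(-604) − (-0.193924)(-0.757057)(639) + (0.981016)(-249) = -414.61 m.
1° of latitude spans πR/180 = 111317 m, so Δφ = -414.61 / 111317 × 3600 = -13.409″.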